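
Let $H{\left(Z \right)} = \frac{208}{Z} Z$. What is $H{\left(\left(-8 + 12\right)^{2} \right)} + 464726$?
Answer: $464934$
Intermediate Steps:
$H{\left(Z \right)} = 208$
$H{\left(\left(-8 + 12\right)^{2} \right)} + 464726 = 208 + 464726 = 464934$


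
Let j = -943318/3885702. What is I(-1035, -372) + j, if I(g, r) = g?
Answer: -2011322444/1942851 ≈ -1035.2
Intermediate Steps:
j = -471659/1942851 (j = -943318*1/3885702 = -471659/1942851 ≈ -0.24277)
I(-1035, -372) + j = -1035 - 471659/1942851 = -2011322444/1942851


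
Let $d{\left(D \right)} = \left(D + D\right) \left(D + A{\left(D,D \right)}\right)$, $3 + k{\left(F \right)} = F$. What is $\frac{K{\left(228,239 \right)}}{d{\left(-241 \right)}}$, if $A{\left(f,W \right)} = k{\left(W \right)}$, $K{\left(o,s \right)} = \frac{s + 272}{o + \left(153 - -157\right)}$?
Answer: $\frac{511}{125768260} \approx 4.063 \cdot 10^{-6}$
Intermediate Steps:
$K{\left(o,s \right)} = \frac{272 + s}{310 + o}$ ($K{\left(o,s \right)} = \frac{272 + s}{o + \left(153 + 157\right)} = \frac{272 + s}{o + 310} = \frac{272 + s}{310 + o}$)
$k{\left(F \right)} = -3 + F$
$A{\left(f,W \right)} = -3 + W$
$d{\left(D \right)} = 2 D \left(-3 + 2 D\right)$ ($d{\left(D \right)} = \left(D + D\right) \left(D + \left(-3 + D\right)\right) = 2 D \left(-3 + 2 D\right)$)
$\frac{K{\left(228,239 \right)}}{d{\left(-241 \right)}} = \frac{\frac{1}{310 + 228} \left(272 + 239\right)}{2 \left(-241\right) \left(-3 + 2 \left(-241\right)\right)} = \frac{\frac{1}{538} \cdot 511}{2 \left(-241\right) \left(-3 - 482\right)} = \frac{\frac{1}{538} \cdot 511}{2 \left(-241\right) \left(-485\right)} = \frac{511}{538 \cdot 233770} = \frac{511}{538} \cdot \frac{1}{233770} = \frac{511}{125768260}$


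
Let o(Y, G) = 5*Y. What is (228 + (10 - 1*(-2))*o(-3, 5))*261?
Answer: 12528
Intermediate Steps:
(228 + (10 - 1*(-2))*o(-3, 5))*261 = (228 + (10 - 1*(-2))*(5*(-3)))*261 = (228 + (10 + 2)*(-15))*261 = (228 + 12*(-15))*261 = (228 - 180)*261 = 48*261 = 12528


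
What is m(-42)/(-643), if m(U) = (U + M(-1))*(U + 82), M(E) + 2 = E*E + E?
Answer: 1760/643 ≈ 2.7372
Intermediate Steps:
M(E) = -2 + E + E² (M(E) = -2 + (E*E + E) = -2 + (E² + E) = -2 + (E + E²) = -2 + E + E²)
m(U) = (-2 + U)*(82 + U) (m(U) = (U + (-2 - 1 + (-1)²))*(U + 82) = (U + (-2 - 1 + 1))*(82 + U) = (U - 2)*(82 + U) = (-2 + U)*(82 + U))
m(-42)/(-643) = (-164 + (-42)² + 80*(-42))/(-643) = (-164 + 1764 - 3360)*(-1/643) = -1760*(-1/643) = 1760/643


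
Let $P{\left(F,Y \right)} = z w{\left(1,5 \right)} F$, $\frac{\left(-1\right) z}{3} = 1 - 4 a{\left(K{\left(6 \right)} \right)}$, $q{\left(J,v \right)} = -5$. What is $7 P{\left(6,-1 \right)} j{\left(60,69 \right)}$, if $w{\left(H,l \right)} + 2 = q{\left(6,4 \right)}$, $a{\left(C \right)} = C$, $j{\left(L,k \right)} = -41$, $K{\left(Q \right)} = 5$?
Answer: $687078$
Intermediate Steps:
$w{\left(H,l \right)} = -7$ ($w{\left(H,l \right)} = -2 - 5 = -7$)
$z = 57$ ($z = - 3 \left(1 - 20\right) = \left(-3\right) \left(-19\right) = 57$)
$P{\left(F,Y \right)} = - 399 F$ ($P{\left(F,Y \right)} = 57 \left(-7\right) F = - 399 F$)
$7 P{\left(6,-1 \right)} j{\left(60,69 \right)} = 7 \left(\left(-399\right) 6\right) \left(-41\right) = 7 \left(-2394\right) \left(-41\right) = \left(-16758\right) \left(-41\right) = 687078$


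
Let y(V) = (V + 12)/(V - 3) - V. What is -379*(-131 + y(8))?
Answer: 51165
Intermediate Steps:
y(V) = -V + (12 + V)/(-3 + V) (y(V) = (12 + V)/(-3 + V) - V = -V + (12 + V)/(-3 + V))
-379*(-131 + y(8)) = -379*(-131 + (12 - 1*8**2 + 4*8)/(-3 + 8)) = -379*(-131 + (12 - 1*64 + 32)/5) = -379*(-131 + (12 - 64 + 32)/5) = -379*(-131 + (1/5)*(-20)) = -379*(-131 - 4) = -379*(-135) = 51165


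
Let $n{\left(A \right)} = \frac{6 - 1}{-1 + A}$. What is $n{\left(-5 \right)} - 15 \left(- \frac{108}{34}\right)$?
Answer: $\frac{4775}{102} \approx 46.814$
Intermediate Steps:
$n{\left(A \right)} = \frac{5}{-1 + A}$
$n{\left(-5 \right)} - 15 \left(- \frac{108}{34}\right) = \frac{5}{-1 - 5} - 15 \left(- \frac{108}{34}\right) = \frac{5}{-6} - 15 \left(\left(-108\right) \frac{1}{34}\right) = 5 \left(- \frac{1}{6}\right) - - \frac{810}{17} = - \frac{5}{6} + \frac{810}{17} = \frac{4775}{102}$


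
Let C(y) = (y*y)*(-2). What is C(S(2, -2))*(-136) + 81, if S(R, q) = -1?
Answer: 353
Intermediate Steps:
C(y) = -2*y² (C(y) = y²*(-2) = -2*y²)
C(S(2, -2))*(-136) + 81 = -2*(-1)²*(-136) + 81 = -2*1*(-136) + 81 = -2*(-136) + 81 = 272 + 81 = 353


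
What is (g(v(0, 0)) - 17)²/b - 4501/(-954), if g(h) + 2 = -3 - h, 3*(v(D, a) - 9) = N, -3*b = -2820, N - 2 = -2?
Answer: 2573867/448380 ≈ 5.7404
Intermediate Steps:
N = 0 (N = 2 - 2 = 0)
b = 940 (b = -⅓*(-2820) = 940)
v(D, a) = 9 (v(D, a) = 9 + (⅓)*0 = 9 + 0 = 9)
g(h) = -5 - h (g(h) = -2 + (-3 - h) = -5 - h)
(g(v(0, 0)) - 17)²/b - 4501/(-954) = ((-5 - 1*9) - 17)²/940 - 4501/(-954) = ((-5 - 9) - 17)²*(1/940) - 4501*(-1/954) = (-14 - 17)²*(1/940) + 4501/954 = (-31)²*(1/940) + 4501/954 = 961*(1/940) + 4501/954 = 961/940 + 4501/954 = 2573867/448380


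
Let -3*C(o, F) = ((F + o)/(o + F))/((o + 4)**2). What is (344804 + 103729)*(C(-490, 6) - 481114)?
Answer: -16990011759703621/78732 ≈ -2.1580e+11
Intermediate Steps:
C(o, F) = -1/(3*(4 + o)**2) (C(o, F) = -(F + o)/(o + F)/(3*((o + 4)**2)) = -(F + o)/(F + o)/(3*((4 + o)**2)) = -1/(3*(4 + o)**2))
(344804 + 103729)*(C(-490, 6) - 481114) = (344804 + 103729)*(-1/(48 + 3*(-490)**2 + 24*(-490)) - 481114) = 448533*(-1/(48 + 3*240100 - 11760) - 481114) = 448533*(-1/(48 + 720300 - 11760) - 481114) = 448533*(-1/708588 - 481114) = 448533*(-340911607033/708588) = -16990011759703621/78732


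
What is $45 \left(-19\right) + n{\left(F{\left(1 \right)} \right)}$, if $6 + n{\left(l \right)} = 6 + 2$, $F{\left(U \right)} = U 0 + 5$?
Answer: $-853$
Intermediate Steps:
$F{\left(U \right)} = 5$ ($F{\left(U \right)} = 0 + 5 = 5$)
$n{\left(l \right)} = 2$ ($n{\left(l \right)} = -6 + \left(6 + 2\right) = -6 + 8 = 2$)
$45 \left(-19\right) + n{\left(F{\left(1 \right)} \right)} = 45 \left(-19\right) + 2 = -855 + 2 = -853$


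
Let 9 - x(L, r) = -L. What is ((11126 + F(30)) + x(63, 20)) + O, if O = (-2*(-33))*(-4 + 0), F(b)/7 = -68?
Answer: 10458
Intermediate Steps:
x(L, r) = 9 + L (x(L, r) = 9 - (-1)*L = 9 + L)
F(b) = -476 (F(b) = 7*(-68) = -476)
O = -264 (O = 66*(-4) = -264)
((11126 + F(30)) + x(63, 20)) + O = ((11126 - 476) + (9 + 63)) - 264 = (10650 + 72) - 264 = 10722 - 264 = 10458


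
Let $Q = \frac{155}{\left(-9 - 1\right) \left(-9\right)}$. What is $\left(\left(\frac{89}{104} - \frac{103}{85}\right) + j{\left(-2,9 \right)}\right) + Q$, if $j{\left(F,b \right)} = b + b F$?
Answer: $- \frac{607343}{79560} \approx -7.6338$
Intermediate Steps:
$j{\left(F,b \right)} = b + F b$
$Q = \frac{31}{18}$ ($Q = \frac{155}{\left(-10\right) \left(-9\right)} = \frac{155}{90} = 155 \cdot \frac{1}{90} = \frac{31}{18} \approx 1.7222$)
$\left(\left(\frac{89}{104} - \frac{103}{85}\right) + j{\left(-2,9 \right)}\right) + Q = \left(\left(\frac{89}{104} - \frac{103}{85}\right) + 9 \left(1 - 2\right)\right) + \frac{31}{18} = \left(\left(89 \cdot \frac{1}{104} - \frac{103}{85}\right) + 9 \left(-1\right)\right) + \frac{31}{18} = \left(\left(\frac{89}{104} - \frac{103}{85}\right) - 9\right) + \frac{31}{18} = \left(- \frac{3147}{8840} - 9\right) + \frac{31}{18} = - \frac{82707}{8840} + \frac{31}{18} = - \frac{607343}{79560}$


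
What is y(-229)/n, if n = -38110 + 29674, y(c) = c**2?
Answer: -52441/8436 ≈ -6.2163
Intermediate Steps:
n = -8436
y(-229)/n = (-229)**2/(-8436) = 52441*(-1/8436) = -52441/8436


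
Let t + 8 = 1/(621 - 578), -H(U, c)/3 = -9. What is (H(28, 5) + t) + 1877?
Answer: 81529/43 ≈ 1896.0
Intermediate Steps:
H(U, c) = 27 (H(U, c) = -3*(-9) = 27)
t = -343/43 (t = -8 + 1/(621 - 578) = -8 + 1/43 = -343/43 ≈ -7.9767)
(H(28, 5) + t) + 1877 = (27 - 343/43) + 1877 = 818/43 + 1877 = 81529/43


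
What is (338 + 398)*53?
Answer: 39008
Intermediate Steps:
(338 + 398)*53 = 736*53 = 39008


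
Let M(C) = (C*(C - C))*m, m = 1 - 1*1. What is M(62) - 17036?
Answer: -17036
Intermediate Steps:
m = 0 (m = 1 - 1 = 0)
M(C) = 0 (M(C) = (C*(C - C))*0 = (C*0)*0 = 0*0 = 0)
M(62) - 17036 = 0 - 17036 = -17036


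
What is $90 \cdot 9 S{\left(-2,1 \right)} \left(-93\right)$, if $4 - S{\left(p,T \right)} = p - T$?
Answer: $-527310$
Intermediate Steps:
$S{\left(p,T \right)} = 4 + T - p$ ($S{\left(p,T \right)} = 4 - \left(p - T\right) = 4 + \left(T - p\right) = 4 + T - p$)
$90 \cdot 9 S{\left(-2,1 \right)} \left(-93\right) = 90 \cdot 9 \left(4 + 1 - -2\right) \left(-93\right) = 90 \cdot 9 \left(4 + 1 + 2\right) \left(-93\right) = 90 \cdot 9 \cdot 7 \left(-93\right) = 90 \cdot 63 \left(-93\right) = 5670 \left(-93\right) = -527310$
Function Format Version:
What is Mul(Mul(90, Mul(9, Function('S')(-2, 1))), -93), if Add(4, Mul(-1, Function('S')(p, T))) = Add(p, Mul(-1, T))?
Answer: -527310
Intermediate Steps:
Function('S')(p, T) = Add(4, T, Mul(-1, p)) (Function('S')(p, T) = Add(4, Mul(-1, Add(p, Mul(-1, T)))) = Add(4, Add(T, Mul(-1, p))) = Add(4, T, Mul(-1, p)))
Mul(Mul(90, Mul(9, Function('S')(-2, 1))), -93) = Mul(Mul(90, Mul(9, Add(4, 1, Mul(-1, -2)))), -93) = Mul(Mul(90, Mul(9, Add(4, 1, 2))), -93) = Mul(Mul(90, Mul(9, 7)), -93) = Mul(Mul(90, 63), -93) = Mul(5670, -93) = -527310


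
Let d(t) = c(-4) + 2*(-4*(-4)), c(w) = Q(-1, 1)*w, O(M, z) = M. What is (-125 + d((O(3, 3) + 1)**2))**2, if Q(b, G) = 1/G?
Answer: 9409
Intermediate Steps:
c(w) = w (c(w) = w/1 = 1*w = w)
d(t) = 28 (d(t) = -4 + 2*(-4*(-4)) = -4 + 2*16 = -4 + 32 = 28)
(-125 + d((O(3, 3) + 1)**2))**2 = (-125 + 28)**2 = (-97)**2 = 9409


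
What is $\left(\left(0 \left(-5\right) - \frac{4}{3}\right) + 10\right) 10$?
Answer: $\frac{260}{3} \approx 86.667$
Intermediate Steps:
$\left(\left(0 \left(-5\right) - \frac{4}{3}\right) + 10\right) 10 = \left(\left(0 - \frac{4}{3}\right) + 10\right) 10 = \left(- \frac{4}{3} + 10\right) 10 = \frac{26}{3} \cdot 10 = \frac{260}{3}$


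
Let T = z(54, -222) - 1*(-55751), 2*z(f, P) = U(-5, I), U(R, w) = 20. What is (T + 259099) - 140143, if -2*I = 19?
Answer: 174717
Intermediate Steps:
I = -19/2 (I = -½*19 = -19/2 ≈ -9.5000)
z(f, P) = 10 (z(f, P) = (½)*20 = 10)
T = 55761 (T = 10 - 1*(-55751) = 10 + 55751 = 55761)
(T + 259099) - 140143 = (55761 + 259099) - 140143 = 314860 - 140143 = 174717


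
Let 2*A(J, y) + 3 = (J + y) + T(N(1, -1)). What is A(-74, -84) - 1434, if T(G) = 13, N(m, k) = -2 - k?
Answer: -1508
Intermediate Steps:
A(J, y) = 5 + J/2 + y/2 (A(J, y) = -3/2 + ((J + y) + 13)/2 = -3/2 + (13 + J + y)/2 = -3/2 + (13/2 + J/2 + y/2) = 5 + J/2 + y/2)
A(-74, -84) - 1434 = (5 + (1/2)*(-74) + (1/2)*(-84)) - 1434 = (5 - 37 - 42) - 1434 = -74 - 1434 = -1508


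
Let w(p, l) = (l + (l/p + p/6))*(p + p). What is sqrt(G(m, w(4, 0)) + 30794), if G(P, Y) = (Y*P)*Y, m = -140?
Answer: sqrt(241306)/3 ≈ 163.74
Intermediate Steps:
w(p, l) = 2*p*(l + p/6 + l/p) (w(p, l) = (l + (l/p + p*(1/6)))*(2*p) = (l + (l/p + p/6))*(2*p) = (l + (p/6 + l/p))*(2*p) = (l + p/6 + l/p)*(2*p) = 2*p*(l + p/6 + l/p))
G(P, Y) = P*Y**2 (G(P, Y) = (P*Y)*Y = P*Y**2)
sqrt(G(m, w(4, 0)) + 30794) = sqrt(-140*(2*0 + (1/3)*4**2 + 2*0*4)**2 + 30794) = sqrt(-140*(0 + (1/3)*16 + 0)**2 + 30794) = sqrt(-140*(0 + 16/3 + 0)**2 + 30794) = sqrt(-140*(16/3)**2 + 30794) = sqrt(-140*256/9 + 30794) = sqrt(-35840/9 + 30794) = sqrt(241306/9) = sqrt(241306)/3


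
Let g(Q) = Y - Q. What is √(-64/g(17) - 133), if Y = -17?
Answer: I*√37893/17 ≈ 11.451*I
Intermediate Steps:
g(Q) = -17 - Q
√(-64/g(17) - 133) = √(-64/(-17 - 1*17) - 133) = √(-64/(-17 - 17) - 133) = √(-64/(-34) - 133) = √(-64*(-1/34) - 133) = √(32/17 - 133) = √(-2229/17) = I*√37893/17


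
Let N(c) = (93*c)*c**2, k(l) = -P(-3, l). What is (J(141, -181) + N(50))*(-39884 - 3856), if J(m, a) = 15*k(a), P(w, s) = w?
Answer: -508479468300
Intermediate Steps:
k(l) = 3 (k(l) = -1*(-3) = 3)
J(m, a) = 45 (J(m, a) = 15*3 = 45)
N(c) = 93*c**3
(J(141, -181) + N(50))*(-39884 - 3856) = (45 + 93*50**3)*(-39884 - 3856) = (45 + 93*125000)*(-43740) = (45 + 11625000)*(-43740) = 11625045*(-43740) = -508479468300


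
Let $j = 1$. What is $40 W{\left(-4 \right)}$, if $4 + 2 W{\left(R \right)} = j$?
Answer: $-60$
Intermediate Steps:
$W{\left(R \right)} = - \frac{3}{2}$ ($W{\left(R \right)} = -2 + \frac{1}{2} \cdot 1 = -2 + \frac{1}{2} = - \frac{3}{2}$)
$40 W{\left(-4 \right)} = 40 \left(- \frac{3}{2}\right) = -60$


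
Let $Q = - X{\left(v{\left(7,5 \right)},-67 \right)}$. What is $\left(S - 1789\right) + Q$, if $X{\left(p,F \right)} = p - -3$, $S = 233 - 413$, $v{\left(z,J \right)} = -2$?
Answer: $-1970$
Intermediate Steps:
$S = -180$ ($S = 233 - 413 = -180$)
$X{\left(p,F \right)} = 3 + p$ ($X{\left(p,F \right)} = p + 3 = 3 + p$)
$Q = -1$ ($Q = - (3 - 2) = \left(-1\right) 1 = -1$)
$\left(S - 1789\right) + Q = \left(-180 - 1789\right) - 1 = -1969 - 1 = -1970$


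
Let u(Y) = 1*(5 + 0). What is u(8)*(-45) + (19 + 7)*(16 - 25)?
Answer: -459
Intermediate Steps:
u(Y) = 5 (u(Y) = 1*5 = 5)
u(8)*(-45) + (19 + 7)*(16 - 25) = 5*(-45) + (19 + 7)*(16 - 25) = -225 + 26*(-9) = -225 - 234 = -459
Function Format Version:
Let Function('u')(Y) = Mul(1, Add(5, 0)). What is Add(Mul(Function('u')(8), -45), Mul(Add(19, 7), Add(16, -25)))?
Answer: -459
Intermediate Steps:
Function('u')(Y) = 5 (Function('u')(Y) = Mul(1, 5) = 5)
Add(Mul(Function('u')(8), -45), Mul(Add(19, 7), Add(16, -25))) = Add(Mul(5, -45), Mul(Add(19, 7), Add(16, -25))) = Add(-225, Mul(26, -9)) = Add(-225, -234) = -459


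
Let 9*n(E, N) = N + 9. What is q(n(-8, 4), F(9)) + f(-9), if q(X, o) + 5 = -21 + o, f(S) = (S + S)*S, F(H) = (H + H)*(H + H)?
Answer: 460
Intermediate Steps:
n(E, N) = 1 + N/9 (n(E, N) = (N + 9)/9 = (9 + N)/9 = 1 + N/9)
F(H) = 4*H**2 (F(H) = (2*H)*(2*H) = 4*H**2)
f(S) = 2*S**2 (f(S) = (2*S)*S = 2*S**2)
q(X, o) = -26 + o (q(X, o) = -5 + (-21 + o) = -26 + o)
q(n(-8, 4), F(9)) + f(-9) = (-26 + 4*9**2) + 2*(-9)**2 = (-26 + 4*81) + 2*81 = (-26 + 324) + 162 = 298 + 162 = 460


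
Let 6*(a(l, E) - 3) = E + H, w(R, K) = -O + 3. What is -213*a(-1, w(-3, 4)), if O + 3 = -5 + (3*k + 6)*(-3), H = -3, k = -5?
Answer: 71/2 ≈ 35.500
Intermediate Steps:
O = 19 (O = -3 + (-5 + (3*(-5) + 6)*(-3)) = -3 + (-5 + (-15 + 6)*(-3)) = -3 + (-5 - 9*(-3)) = -3 + (-5 + 27) = -3 + 22 = 19)
w(R, K) = -16 (w(R, K) = -1*19 + 3 = -19 + 3 = -16)
a(l, E) = 5/2 + E/6 (a(l, E) = 3 + (E - 3)/6 = 3 + (-3 + E)/6 = 3 + (-1/2 + E/6) = 5/2 + E/6)
-213*a(-1, w(-3, 4)) = -213*(5/2 + (1/6)*(-16)) = -213*(5/2 - 8/3) = -213*(-1/6) = 71/2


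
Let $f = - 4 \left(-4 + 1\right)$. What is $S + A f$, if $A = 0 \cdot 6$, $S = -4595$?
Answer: $-4595$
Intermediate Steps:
$A = 0$
$f = 12$ ($f = \left(-4\right) \left(-3\right) = 12$)
$S + A f = -4595 + 0 \cdot 12 = -4595 + 0 = -4595$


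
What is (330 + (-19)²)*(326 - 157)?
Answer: 116779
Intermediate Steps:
(330 + (-19)²)*(326 - 157) = (330 + 361)*169 = 691*169 = 116779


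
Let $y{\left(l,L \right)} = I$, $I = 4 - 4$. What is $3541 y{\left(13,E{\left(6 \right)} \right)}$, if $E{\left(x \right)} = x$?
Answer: $0$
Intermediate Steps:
$I = 0$
$y{\left(l,L \right)} = 0$
$3541 y{\left(13,E{\left(6 \right)} \right)} = 3541 \cdot 0 = 0$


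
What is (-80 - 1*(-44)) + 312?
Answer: 276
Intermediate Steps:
(-80 - 1*(-44)) + 312 = (-80 + 44) + 312 = -36 + 312 = 276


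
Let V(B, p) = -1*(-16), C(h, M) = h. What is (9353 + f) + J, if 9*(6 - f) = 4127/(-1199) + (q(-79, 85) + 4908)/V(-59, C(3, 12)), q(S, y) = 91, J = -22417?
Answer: -251163313/19184 ≈ -13092.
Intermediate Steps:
V(B, p) = 16
f = -543537/19184 (f = 6 - (4127/(-1199) + (91 + 4908)/16)/9 = 6 - (4127*(-1/1199) + 4999*(1/16))/9 = 6 - (-4127/1199 + 4999/16)/9 = 6 - ⅑*5927769/19184 = 6 - 658641/19184 = -543537/19184 ≈ -28.333)
(9353 + f) + J = (9353 - 543537/19184) - 22417 = 178884415/19184 - 22417 = -251163313/19184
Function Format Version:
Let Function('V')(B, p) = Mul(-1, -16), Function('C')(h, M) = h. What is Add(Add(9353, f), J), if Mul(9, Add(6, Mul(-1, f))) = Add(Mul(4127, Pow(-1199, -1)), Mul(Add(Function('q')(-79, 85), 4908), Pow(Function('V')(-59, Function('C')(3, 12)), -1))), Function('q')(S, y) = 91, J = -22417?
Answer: Rational(-251163313, 19184) ≈ -13092.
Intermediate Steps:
Function('V')(B, p) = 16
f = Rational(-543537, 19184) (f = Add(6, Mul(Rational(-1, 9), Add(Mul(4127, Pow(-1199, -1)), Mul(Add(91, 4908), Pow(16, -1))))) = Add(6, Mul(Rational(-1, 9), Add(Mul(4127, Rational(-1, 1199)), Mul(4999, Rational(1, 16))))) = Add(6, Mul(Rational(-1, 9), Add(Rational(-4127, 1199), Rational(4999, 16)))) = Add(6, Mul(Rational(-1, 9), Rational(5927769, 19184))) = Add(6, Rational(-658641, 19184)) = Rational(-543537, 19184) ≈ -28.333)
Add(Add(9353, f), J) = Add(Add(9353, Rational(-543537, 19184)), -22417) = Add(Rational(178884415, 19184), -22417) = Rational(-251163313, 19184)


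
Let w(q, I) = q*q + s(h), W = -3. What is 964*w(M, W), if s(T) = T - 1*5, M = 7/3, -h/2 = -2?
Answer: 38560/9 ≈ 4284.4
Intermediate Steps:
h = 4 (h = -2*(-2) = 4)
M = 7/3 (M = 7*(⅓) = 7/3 ≈ 2.3333)
s(T) = -5 + T (s(T) = T - 5 = -5 + T)
w(q, I) = -1 + q² (w(q, I) = q*q + (-5 + 4) = q² - 1 = -1 + q²)
964*w(M, W) = 964*(-1 + (7/3)²) = 964*(-1 + 49/9) = 964*(40/9) = 38560/9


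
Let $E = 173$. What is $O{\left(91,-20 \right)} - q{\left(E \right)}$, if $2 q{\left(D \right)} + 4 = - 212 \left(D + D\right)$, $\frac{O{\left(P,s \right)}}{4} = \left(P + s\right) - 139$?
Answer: $36406$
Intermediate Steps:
$O{\left(P,s \right)} = -556 + 4 P + 4 s$ ($O{\left(P,s \right)} = 4 \left(\left(P + s\right) - 139\right) = 4 \left(-139 + P + s\right) = -556 + 4 P + 4 s$)
$q{\left(D \right)} = -2 - 212 D$ ($q{\left(D \right)} = -2 + \frac{\left(-212\right) \left(D + D\right)}{2} = -2 + \frac{\left(-212\right) 2 D}{2} = -2 + \frac{\left(-424\right) D}{2} = -2 - 212 D$)
$O{\left(91,-20 \right)} - q{\left(E \right)} = \left(-556 + 4 \cdot 91 + 4 \left(-20\right)\right) - \left(-2 - 36676\right) = \left(-556 + 364 - 80\right) - \left(-2 - 36676\right) = -272 - -36678 = -272 + 36678 = 36406$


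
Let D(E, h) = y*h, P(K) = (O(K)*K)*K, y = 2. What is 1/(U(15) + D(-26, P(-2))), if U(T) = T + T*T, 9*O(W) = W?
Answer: 9/2144 ≈ 0.0041978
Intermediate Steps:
O(W) = W/9
P(K) = K**3/9 (P(K) = ((K/9)*K)*K = (K**2/9)*K = K**3/9)
D(E, h) = 2*h
U(T) = T + T**2
1/(U(15) + D(-26, P(-2))) = 1/(15*(1 + 15) + 2*((1/9)*(-2)**3)) = 1/(15*16 + 2*((1/9)*(-8))) = 1/(240 + 2*(-8/9)) = 1/(240 - 16/9) = 1/(2144/9) = 9/2144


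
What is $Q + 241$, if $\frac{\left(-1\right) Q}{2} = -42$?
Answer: $325$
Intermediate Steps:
$Q = 84$ ($Q = \left(-2\right) \left(-42\right) = 84$)
$Q + 241 = 84 + 241 = 325$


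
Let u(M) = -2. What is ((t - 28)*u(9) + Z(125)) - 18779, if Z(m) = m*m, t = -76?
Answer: -2946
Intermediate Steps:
Z(m) = m**2
((t - 28)*u(9) + Z(125)) - 18779 = ((-76 - 28)*(-2) + 125**2) - 18779 = (-104*(-2) + 15625) - 18779 = (208 + 15625) - 18779 = 15833 - 18779 = -2946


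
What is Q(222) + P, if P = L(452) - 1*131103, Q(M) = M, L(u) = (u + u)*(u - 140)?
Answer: 151167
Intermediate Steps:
L(u) = 2*u*(-140 + u) (L(u) = (2*u)*(-140 + u) = 2*u*(-140 + u))
P = 150945 (P = 2*452*(-140 + 452) - 1*131103 = 2*452*312 - 131103 = 282048 - 131103 = 150945)
Q(222) + P = 222 + 150945 = 151167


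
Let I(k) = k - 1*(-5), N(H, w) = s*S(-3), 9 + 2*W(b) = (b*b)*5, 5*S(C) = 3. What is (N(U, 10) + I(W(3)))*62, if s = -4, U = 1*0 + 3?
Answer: 6386/5 ≈ 1277.2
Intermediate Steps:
S(C) = ⅗ (S(C) = (⅕)*3 = ⅗)
U = 3 (U = 0 + 3 = 3)
W(b) = -9/2 + 5*b²/2 (W(b) = -9/2 + ((b*b)*5)/2 = -9/2 + (b²*5)/2 = -9/2 + (5*b²)/2 = -9/2 + 5*b²/2)
N(H, w) = -12/5 (N(H, w) = -4*⅗ = -12/5)
I(k) = 5 + k (I(k) = k + 5 = 5 + k)
(N(U, 10) + I(W(3)))*62 = (-12/5 + (5 + (-9/2 + (5/2)*3²)))*62 = (-12/5 + (5 + (-9/2 + (5/2)*9)))*62 = (-12/5 + (5 + (-9/2 + 45/2)))*62 = (-12/5 + (5 + 18))*62 = (-12/5 + 23)*62 = (103/5)*62 = 6386/5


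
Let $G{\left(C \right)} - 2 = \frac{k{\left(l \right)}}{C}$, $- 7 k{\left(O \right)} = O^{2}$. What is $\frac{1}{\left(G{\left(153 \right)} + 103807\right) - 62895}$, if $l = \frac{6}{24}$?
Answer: $\frac{17136}{701102303} \approx 2.4442 \cdot 10^{-5}$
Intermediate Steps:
$l = \frac{1}{4}$ ($l = 6 \cdot \frac{1}{24} = \frac{1}{4} \approx 0.25$)
$k{\left(O \right)} = - \frac{O^{2}}{7}$
$G{\left(C \right)} = 2 - \frac{1}{112 C}$ ($G{\left(C \right)} = 2 + \frac{\left(- \frac{1}{7}\right) \left(\frac{1}{4}\right)^{2}}{C} = 2 + \frac{\left(- \frac{1}{7}\right) \frac{1}{16}}{C} = 2 - \frac{1}{112 C}$)
$\frac{1}{\left(G{\left(153 \right)} + 103807\right) - 62895} = \frac{1}{\left(\left(2 - \frac{1}{112 \cdot 153}\right) + 103807\right) - 62895} = \frac{1}{\left(\left(2 - \frac{1}{17136}\right) + 103807\right) - 62895} = \frac{1}{\left(\frac{34271}{17136} + 103807\right) - 62895} = \frac{1}{\frac{1778871023}{17136} - 62895} = \frac{1}{\frac{701102303}{17136}} = \frac{17136}{701102303}$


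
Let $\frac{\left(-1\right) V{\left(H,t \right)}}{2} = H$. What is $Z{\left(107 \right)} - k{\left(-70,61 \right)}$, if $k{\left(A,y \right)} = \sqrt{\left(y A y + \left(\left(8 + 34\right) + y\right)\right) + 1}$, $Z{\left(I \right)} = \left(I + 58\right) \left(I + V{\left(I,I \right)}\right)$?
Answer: $-17655 - i \sqrt{260366} \approx -17655.0 - 510.26 i$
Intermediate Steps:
$V{\left(H,t \right)} = - 2 H$
$Z{\left(I \right)} = - I \left(58 + I\right)$ ($Z{\left(I \right)} = \left(I + 58\right) \left(I - 2 I\right) = \left(58 + I\right) \left(- I\right) = - I \left(58 + I\right)$)
$k{\left(A,y \right)} = \sqrt{43 + y + A y^{2}}$ ($k{\left(A,y \right)} = \sqrt{\left(A y y + \left(42 + y\right)\right) + 1} = \sqrt{\left(A y^{2} + \left(42 + y\right)\right) + 1} = \sqrt{\left(42 + y + A y^{2}\right) + 1} = \sqrt{43 + y + A y^{2}}$)
$Z{\left(107 \right)} - k{\left(-70,61 \right)} = 107 \left(-58 - 107\right) - \sqrt{43 + 61 - 70 \cdot 61^{2}} = 107 \left(-58 - 107\right) - \sqrt{43 + 61 - 260470} = 107 \left(-165\right) - \sqrt{43 + 61 - 260470} = -17655 - \sqrt{-260366} = -17655 - i \sqrt{260366}$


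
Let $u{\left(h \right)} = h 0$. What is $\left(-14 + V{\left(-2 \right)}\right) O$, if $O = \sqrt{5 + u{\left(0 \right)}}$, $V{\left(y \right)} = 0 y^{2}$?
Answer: $- 14 \sqrt{5} \approx -31.305$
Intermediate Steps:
$V{\left(y \right)} = 0$
$u{\left(h \right)} = 0$
$O = \sqrt{5}$ ($O = \sqrt{5 + 0} = \sqrt{5} \approx 2.2361$)
$\left(-14 + V{\left(-2 \right)}\right) O = \left(-14 + 0\right) \sqrt{5} = - 14 \sqrt{5}$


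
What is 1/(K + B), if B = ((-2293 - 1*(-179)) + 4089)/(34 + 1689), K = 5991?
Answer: 1723/10324468 ≈ 0.00016689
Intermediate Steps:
B = 1975/1723 (B = ((-2293 + 179) + 4089)/1723 = (-2114 + 4089)*(1/1723) = 1975*(1/1723) = 1975/1723 ≈ 1.1463)
1/(K + B) = 1/(5991 + 1975/1723) = 1/(10324468/1723) = 1723/10324468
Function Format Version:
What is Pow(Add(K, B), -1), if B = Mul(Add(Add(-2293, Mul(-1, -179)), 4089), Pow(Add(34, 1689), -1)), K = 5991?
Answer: Rational(1723, 10324468) ≈ 0.00016689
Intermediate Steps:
B = Rational(1975, 1723) (B = Mul(Add(Add(-2293, 179), 4089), Pow(1723, -1)) = Mul(Add(-2114, 4089), Rational(1, 1723)) = Mul(1975, Rational(1, 1723)) = Rational(1975, 1723) ≈ 1.1463)
Pow(Add(K, B), -1) = Pow(Add(5991, Rational(1975, 1723)), -1) = Pow(Rational(10324468, 1723), -1) = Rational(1723, 10324468)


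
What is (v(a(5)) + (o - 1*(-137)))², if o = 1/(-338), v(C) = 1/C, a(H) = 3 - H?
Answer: 532132624/28561 ≈ 18631.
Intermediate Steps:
o = -1/338 ≈ -0.0029586
(v(a(5)) + (o - 1*(-137)))² = (1/(3 - 1*5) + (-1/338 - 1*(-137)))² = (1/(3 - 5) + (-1/338 + 137))² = (1/(-2) + 46305/338)² = (-½ + 46305/338)² = (23068/169)² = 532132624/28561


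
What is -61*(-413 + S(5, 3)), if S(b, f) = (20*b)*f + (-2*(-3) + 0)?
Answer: 6527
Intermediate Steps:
S(b, f) = 6 + 20*b*f (S(b, f) = 20*b*f + (6 + 0) = 20*b*f + 6 = 6 + 20*b*f)
-61*(-413 + S(5, 3)) = -61*(-413 + (6 + 20*5*3)) = -61*(-413 + (6 + 300)) = -61*(-413 + 306) = -61*(-107) = 6527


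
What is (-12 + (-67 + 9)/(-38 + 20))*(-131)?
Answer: 10349/9 ≈ 1149.9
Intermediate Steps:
(-12 + (-67 + 9)/(-38 + 20))*(-131) = (-12 - 58/(-18))*(-131) = (-12 - 58*(-1/18))*(-131) = (-12 + 29/9)*(-131) = -79/9*(-131) = 10349/9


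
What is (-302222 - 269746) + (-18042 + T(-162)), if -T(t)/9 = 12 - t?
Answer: -591576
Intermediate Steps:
T(t) = -108 + 9*t (T(t) = -9*(12 - t) = -108 + 9*t)
(-302222 - 269746) + (-18042 + T(-162)) = (-302222 - 269746) + (-18042 + (-108 + 9*(-162))) = -571968 + (-18042 + (-108 - 1458)) = -571968 + (-18042 - 1566) = -571968 - 19608 = -591576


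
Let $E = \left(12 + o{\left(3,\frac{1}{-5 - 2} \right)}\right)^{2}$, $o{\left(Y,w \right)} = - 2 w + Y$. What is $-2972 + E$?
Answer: $- \frac{134179}{49} \approx -2738.3$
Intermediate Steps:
$o{\left(Y,w \right)} = Y - 2 w$
$E = \frac{11449}{49}$ ($E = \left(12 + \left(3 - \frac{2}{-5 - 2}\right)\right)^{2} = \left(12 + \left(3 - \frac{2}{-7}\right)\right)^{2} = \left(12 + \left(3 - - \frac{2}{7}\right)\right)^{2} = \left(12 + \left(3 + \frac{2}{7}\right)\right)^{2} = \left(12 + \frac{23}{7}\right)^{2} = \left(\frac{107}{7}\right)^{2} = \frac{11449}{49} \approx 233.65$)
$-2972 + E = -2972 + \frac{11449}{49} = - \frac{134179}{49}$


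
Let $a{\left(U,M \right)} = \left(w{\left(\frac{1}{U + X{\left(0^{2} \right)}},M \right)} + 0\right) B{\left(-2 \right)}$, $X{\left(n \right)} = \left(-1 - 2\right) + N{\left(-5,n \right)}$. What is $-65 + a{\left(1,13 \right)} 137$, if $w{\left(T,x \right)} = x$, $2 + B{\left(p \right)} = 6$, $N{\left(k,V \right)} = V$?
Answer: $7059$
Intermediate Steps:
$B{\left(p \right)} = 4$ ($B{\left(p \right)} = -2 + 6 = 4$)
$X{\left(n \right)} = -3 + n$ ($X{\left(n \right)} = \left(-1 - 2\right) + n = -3 + n$)
$a{\left(U,M \right)} = 4 M$ ($a{\left(U,M \right)} = \left(M + 0\right) 4 = M 4 = 4 M$)
$-65 + a{\left(1,13 \right)} 137 = -65 + 4 \cdot 13 \cdot 137 = -65 + 52 \cdot 137 = -65 + 7124 = 7059$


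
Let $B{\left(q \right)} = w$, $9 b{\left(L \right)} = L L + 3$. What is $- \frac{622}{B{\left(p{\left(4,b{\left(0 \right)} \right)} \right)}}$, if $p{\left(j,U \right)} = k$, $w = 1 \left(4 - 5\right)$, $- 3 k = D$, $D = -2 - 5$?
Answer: $622$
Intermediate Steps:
$b{\left(L \right)} = \frac{1}{3} + \frac{L^{2}}{9}$ ($b{\left(L \right)} = \frac{L L + 3}{9} = \frac{L^{2} + 3}{9} = \frac{3 + L^{2}}{9} = \frac{1}{3} + \frac{L^{2}}{9}$)
$D = -7$ ($D = -2 - 5 = -7$)
$k = \frac{7}{3}$ ($k = \left(- \frac{1}{3}\right) \left(-7\right) = \frac{7}{3} \approx 2.3333$)
$w = -1$ ($w = 1 \left(-1\right) = -1$)
$p{\left(j,U \right)} = \frac{7}{3}$
$B{\left(q \right)} = -1$
$- \frac{622}{B{\left(p{\left(4,b{\left(0 \right)} \right)} \right)}} = - \frac{622}{-1} = \left(-622\right) \left(-1\right) = 622$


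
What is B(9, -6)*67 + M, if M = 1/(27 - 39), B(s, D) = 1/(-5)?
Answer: -809/60 ≈ -13.483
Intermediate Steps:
B(s, D) = -1/5
M = -1/12 (M = 1/(-12) = -1/12 ≈ -0.083333)
B(9, -6)*67 + M = -1/5*67 - 1/12 = -67/5 - 1/12 = -809/60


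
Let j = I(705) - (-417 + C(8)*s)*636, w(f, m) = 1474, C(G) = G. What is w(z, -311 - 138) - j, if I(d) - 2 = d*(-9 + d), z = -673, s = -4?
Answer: -774772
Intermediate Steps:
I(d) = 2 + d*(-9 + d)
j = 776246 (j = (2 + 705² - 9*705) - (-417 + 8*(-4))*636 = (2 + 497025 - 6345) - (-417 - 32)*636 = 490682 - (-449)*636 = 490682 - 1*(-285564) = 490682 + 285564 = 776246)
w(z, -311 - 138) - j = 1474 - 1*776246 = 1474 - 776246 = -774772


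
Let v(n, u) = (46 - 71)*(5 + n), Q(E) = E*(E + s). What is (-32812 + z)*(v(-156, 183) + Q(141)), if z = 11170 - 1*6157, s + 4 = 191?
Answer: -1390589377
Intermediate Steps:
s = 187 (s = -4 + 191 = 187)
Q(E) = E*(187 + E) (Q(E) = E*(E + 187) = E*(187 + E))
v(n, u) = -125 - 25*n (v(n, u) = -25*(5 + n) = -125 - 25*n)
z = 5013 (z = 11170 - 6157 = 5013)
(-32812 + z)*(v(-156, 183) + Q(141)) = (-32812 + 5013)*((-125 - 25*(-156)) + 141*(187 + 141)) = -27799*((-125 + 3900) + 141*328) = -27799*(3775 + 46248) = -27799*50023 = -1390589377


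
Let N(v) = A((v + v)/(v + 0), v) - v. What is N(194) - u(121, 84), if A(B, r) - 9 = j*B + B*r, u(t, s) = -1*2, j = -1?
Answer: 203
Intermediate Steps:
u(t, s) = -2
A(B, r) = 9 - B + B*r (A(B, r) = 9 + (-B + B*r) = 9 - B + B*r)
N(v) = 7 + v (N(v) = (9 - (v + v)/(v + 0) + ((v + v)/(v + 0))*v) - v = (9 - 2*v/v + ((2*v)/v)*v) - v = (9 - 1*2 + 2*v) - v = (9 - 2 + 2*v) - v = (7 + 2*v) - v = 7 + v)
N(194) - u(121, 84) = (7 + 194) - 1*(-2) = 201 + 2 = 203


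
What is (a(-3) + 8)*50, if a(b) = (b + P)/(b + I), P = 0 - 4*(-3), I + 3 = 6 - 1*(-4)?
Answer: 1025/2 ≈ 512.50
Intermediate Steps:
I = 7 (I = -3 + (6 - 1*(-4)) = -3 + (6 + 4) = -3 + 10 = 7)
P = 12 (P = 0 + 12 = 12)
a(b) = (12 + b)/(7 + b) (a(b) = (b + 12)/(b + 7) = (12 + b)/(7 + b))
(a(-3) + 8)*50 = ((12 - 3)/(7 - 3) + 8)*50 = (9/4 + 8)*50 = (41/4)*50 = 1025/2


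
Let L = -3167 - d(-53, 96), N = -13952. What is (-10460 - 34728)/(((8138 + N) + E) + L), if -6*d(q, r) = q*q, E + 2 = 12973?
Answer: -271128/26749 ≈ -10.136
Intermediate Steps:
E = 12971 (E = -2 + 12973 = 12971)
d(q, r) = -q²/6 (d(q, r) = -q*q/6 = -q²/6)
L = -16193/6 (L = -3167 - (-1)*(-53)²/6 = -3167 - (-1)*2809/6 = -3167 - 1*(-2809/6) = -3167 + 2809/6 = -16193/6 ≈ -2698.8)
(-10460 - 34728)/(((8138 + N) + E) + L) = (-10460 - 34728)/(((8138 - 13952) + 12971) - 16193/6) = -45188/((-5814 + 12971) - 16193/6) = -45188/(7157 - 16193/6) = -45188/26749/6 = -45188*6/26749 = -271128/26749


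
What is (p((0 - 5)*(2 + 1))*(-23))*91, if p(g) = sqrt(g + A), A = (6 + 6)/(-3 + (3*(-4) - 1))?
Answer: -6279*I*sqrt(7)/2 ≈ -8306.3*I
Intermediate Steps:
A = -3/4 (A = 12/(-3 + (-12 - 1)) = 12/(-3 - 13) = 12/(-16) = 12*(-1/16) = -3/4 ≈ -0.75000)
p(g) = sqrt(-3/4 + g) (p(g) = sqrt(g - 3/4) = sqrt(-3/4 + g))
(p((0 - 5)*(2 + 1))*(-23))*91 = ((sqrt(-3 + 4*((0 - 5)*(2 + 1)))/2)*(-23))*91 = ((sqrt(-3 + 4*(-5*3))/2)*(-23))*91 = ((sqrt(-3 + 4*(-15))/2)*(-23))*91 = ((sqrt(-3 - 60)/2)*(-23))*91 = ((sqrt(-63)/2)*(-23))*91 = (((3*I*sqrt(7))/2)*(-23))*91 = ((3*I*sqrt(7)/2)*(-23))*91 = -69*I*sqrt(7)/2*91 = -6279*I*sqrt(7)/2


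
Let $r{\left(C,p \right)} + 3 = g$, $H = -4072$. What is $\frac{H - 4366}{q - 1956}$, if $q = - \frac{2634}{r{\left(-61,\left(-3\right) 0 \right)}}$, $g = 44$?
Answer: $\frac{172979}{41415} \approx 4.1767$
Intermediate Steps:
$r{\left(C,p \right)} = 41$ ($r{\left(C,p \right)} = -3 + 44 = 41$)
$q = - \frac{2634}{41} \approx -64.244$
$\frac{H - 4366}{q - 1956} = \frac{-4072 - 4366}{- \frac{2634}{41} - 1956} = - \frac{8438}{- \frac{82830}{41}} = \left(-8438\right) \left(- \frac{41}{82830}\right) = \frac{172979}{41415}$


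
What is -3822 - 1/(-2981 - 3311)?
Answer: -24048023/6292 ≈ -3822.0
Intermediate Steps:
-3822 - 1/(-2981 - 3311) = -3822 - 1/(-6292) = -3822 - 1*(-1/6292) = -3822 + 1/6292 = -24048023/6292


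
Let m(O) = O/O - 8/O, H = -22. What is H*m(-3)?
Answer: -242/3 ≈ -80.667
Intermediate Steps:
m(O) = 1 - 8/O
H*m(-3) = -22*(-8 - 3)/(-3) = -(-22)*(-11)/3 = -22*11/3 = -242/3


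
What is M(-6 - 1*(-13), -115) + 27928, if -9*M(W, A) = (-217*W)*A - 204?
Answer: 76871/9 ≈ 8541.2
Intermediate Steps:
M(W, A) = 68/3 + 217*A*W/9 (M(W, A) = -((-217*W)*A - 204)/9 = -(-217*A*W - 204)/9 = -(-204 - 217*A*W)/9 = 68/3 + 217*A*W/9)
M(-6 - 1*(-13), -115) + 27928 = (68/3 + (217/9)*(-115)*(-6 - 1*(-13))) + 27928 = (68/3 + (217/9)*(-115)*(-6 + 13)) + 27928 = (68/3 + (217/9)*(-115)*7) + 27928 = (68/3 - 174685/9) + 27928 = -174481/9 + 27928 = 76871/9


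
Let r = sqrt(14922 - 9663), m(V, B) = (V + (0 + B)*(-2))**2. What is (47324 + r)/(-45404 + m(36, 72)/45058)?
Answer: -266540599/255725221 - 22529*sqrt(5259)/1022900884 ≈ -1.0439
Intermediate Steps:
m(V, B) = (V - 2*B)**2 (m(V, B) = (V + B*(-2))**2 = (V - 2*B)**2)
r = sqrt(5259) ≈ 72.519
(47324 + r)/(-45404 + m(36, 72)/45058) = (47324 + sqrt(5259))/(-45404 + (-1*36 + 2*72)**2/45058) = (47324 + sqrt(5259))/(-45404 + (-36 + 144)**2*(1/45058)) = (47324 + sqrt(5259))/(-45404 + 108**2*(1/45058)) = (47324 + sqrt(5259))/(-45404 + 11664*(1/45058)) = (47324 + sqrt(5259))/(-45404 + 5832/22529) = (47324 + sqrt(5259))/(-1022900884/22529) = (47324 + sqrt(5259))*(-22529/1022900884) = -266540599/255725221 - 22529*sqrt(5259)/1022900884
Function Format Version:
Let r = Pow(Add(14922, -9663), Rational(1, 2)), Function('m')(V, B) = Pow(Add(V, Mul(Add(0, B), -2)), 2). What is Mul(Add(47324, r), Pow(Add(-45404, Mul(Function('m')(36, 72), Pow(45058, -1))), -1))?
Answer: Add(Rational(-266540599, 255725221), Mul(Rational(-22529, 1022900884), Pow(5259, Rational(1, 2)))) ≈ -1.0439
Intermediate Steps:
Function('m')(V, B) = Pow(Add(V, Mul(-2, B)), 2) (Function('m')(V, B) = Pow(Add(V, Mul(B, -2)), 2) = Pow(Add(V, Mul(-2, B)), 2))
r = Pow(5259, Rational(1, 2)) ≈ 72.519
Mul(Add(47324, r), Pow(Add(-45404, Mul(Function('m')(36, 72), Pow(45058, -1))), -1)) = Mul(Add(47324, Pow(5259, Rational(1, 2))), Pow(Add(-45404, Mul(Pow(Add(Mul(-1, 36), Mul(2, 72)), 2), Pow(45058, -1))), -1)) = Mul(Add(47324, Pow(5259, Rational(1, 2))), Pow(Add(-45404, Mul(Pow(Add(-36, 144), 2), Rational(1, 45058))), -1)) = Mul(Add(47324, Pow(5259, Rational(1, 2))), Pow(Add(-45404, Mul(Pow(108, 2), Rational(1, 45058))), -1)) = Mul(Add(47324, Pow(5259, Rational(1, 2))), Pow(Add(-45404, Mul(11664, Rational(1, 45058))), -1)) = Mul(Add(47324, Pow(5259, Rational(1, 2))), Pow(Add(-45404, Rational(5832, 22529)), -1)) = Mul(Add(47324, Pow(5259, Rational(1, 2))), Pow(Rational(-1022900884, 22529), -1)) = Mul(Add(47324, Pow(5259, Rational(1, 2))), Rational(-22529, 1022900884)) = Add(Rational(-266540599, 255725221), Mul(Rational(-22529, 1022900884), Pow(5259, Rational(1, 2))))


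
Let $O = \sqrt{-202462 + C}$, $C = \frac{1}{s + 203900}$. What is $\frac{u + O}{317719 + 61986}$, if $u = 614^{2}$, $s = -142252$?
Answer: $\frac{376996}{379705} + \frac{i \sqrt{1923629881035}}{1170402692} \approx 0.99287 + 0.001185 i$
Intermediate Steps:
$u = 376996$
$C = \frac{1}{61648}$ ($C = \frac{1}{-142252 + 203900} = \frac{1}{61648} \approx 1.6221 \cdot 10^{-5}$)
$O = \frac{5 i \sqrt{1923629881035}}{15412}$ ($O = \sqrt{-202462 + \frac{1}{61648}} = \sqrt{- \frac{12481377375}{61648}} = \frac{5 i \sqrt{1923629881035}}{15412} \approx 449.96 i$)
$\frac{u + O}{317719 + 61986} = \frac{376996 + \frac{5 i \sqrt{1923629881035}}{15412}}{317719 + 61986} = \frac{376996 + \frac{5 i \sqrt{1923629881035}}{15412}}{379705} = \left(376996 + \frac{5 i \sqrt{1923629881035}}{15412}\right) \frac{1}{379705} = \frac{376996}{379705} + \frac{i \sqrt{1923629881035}}{1170402692}$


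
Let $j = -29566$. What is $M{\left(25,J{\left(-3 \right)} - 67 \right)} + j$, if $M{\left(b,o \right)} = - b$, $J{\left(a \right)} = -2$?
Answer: $-29591$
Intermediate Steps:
$M{\left(25,J{\left(-3 \right)} - 67 \right)} + j = \left(-1\right) 25 - 29566 = -25 - 29566 = -29591$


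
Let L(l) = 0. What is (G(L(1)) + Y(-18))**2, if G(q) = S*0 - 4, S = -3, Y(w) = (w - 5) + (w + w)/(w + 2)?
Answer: 9801/16 ≈ 612.56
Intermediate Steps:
Y(w) = -5 + w + 2*w/(2 + w) (Y(w) = (-5 + w) + (2*w)/(2 + w) = (-5 + w) + 2*w/(2 + w) = -5 + w + 2*w/(2 + w))
G(q) = -4 (G(q) = -3*0 - 4 = 0 - 4 = -4)
(G(L(1)) + Y(-18))**2 = (-4 + (-10 + (-18)**2 - 1*(-18))/(2 - 18))**2 = (-4 + (-10 + 324 + 18)/(-16))**2 = (-4 - 1/16*332)**2 = (-4 - 83/4)**2 = (-99/4)**2 = 9801/16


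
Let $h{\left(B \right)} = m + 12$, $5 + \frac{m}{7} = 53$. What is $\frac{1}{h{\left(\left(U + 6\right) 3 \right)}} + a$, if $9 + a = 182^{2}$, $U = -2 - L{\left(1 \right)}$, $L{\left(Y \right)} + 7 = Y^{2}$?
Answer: $\frac{11524021}{348} \approx 33115.0$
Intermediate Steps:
$m = 336$ ($m = -35 + 7 \cdot 53 = -35 + 371 = 336$)
$L{\left(Y \right)} = -7 + Y^{2}$
$U = 4$ ($U = -2 - \left(-7 + 1^{2}\right) = -2 - \left(-7 + 1\right) = -2 - -6 = -2 + 6 = 4$)
$a = 33115$ ($a = -9 + 182^{2} = -9 + 33124 = 33115$)
$h{\left(B \right)} = 348$ ($h{\left(B \right)} = 336 + 12 = 348$)
$\frac{1}{h{\left(\left(U + 6\right) 3 \right)}} + a = \frac{1}{348} + 33115 = \frac{11524021}{348}$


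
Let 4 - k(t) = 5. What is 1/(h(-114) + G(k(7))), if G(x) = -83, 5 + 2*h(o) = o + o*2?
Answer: -2/513 ≈ -0.0038986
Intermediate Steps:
k(t) = -1 (k(t) = 4 - 1*5 = 4 - 5 = -1)
h(o) = -5/2 + 3*o/2 (h(o) = -5/2 + (o + o*2)/2 = -5/2 + (o + 2*o)/2 = -5/2 + (3*o)/2 = -5/2 + 3*o/2)
1/(h(-114) + G(k(7))) = 1/((-5/2 + (3/2)*(-114)) - 83) = 1/((-5/2 - 171) - 83) = 1/(-347/2 - 83) = 1/(-513/2) = -2/513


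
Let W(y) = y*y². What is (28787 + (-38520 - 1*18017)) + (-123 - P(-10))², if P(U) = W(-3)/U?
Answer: -1194951/100 ≈ -11950.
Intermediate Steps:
W(y) = y³
P(U) = -27/U (P(U) = (-3)³/U = -27/U)
(28787 + (-38520 - 1*18017)) + (-123 - P(-10))² = (28787 + (-38520 - 1*18017)) + (-123 - (-27)/(-10))² = (28787 + (-38520 - 18017)) + (-123 - (-27)*(-1)/10)² = (28787 - 56537) + (-123 - 1*27/10)² = -27750 + (-123 - 27/10)² = -27750 + (-1257/10)² = -27750 + 1580049/100 = -1194951/100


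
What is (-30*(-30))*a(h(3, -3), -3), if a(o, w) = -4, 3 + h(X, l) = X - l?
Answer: -3600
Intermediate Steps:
h(X, l) = -3 + X - l (h(X, l) = -3 + (X - l) = -3 + X - l)
(-30*(-30))*a(h(3, -3), -3) = -30*(-30)*(-4) = 900*(-4) = -3600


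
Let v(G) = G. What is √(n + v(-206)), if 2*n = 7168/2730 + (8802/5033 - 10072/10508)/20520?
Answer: 2*I*√1105155908434005614081805/146959095465 ≈ 14.307*I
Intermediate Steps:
n = 578801235646/440877286395 (n = (7168/2730 + (8802/5033 - 10072/10508)/20520)/2 = (7168*(1/2730) + (8802*(1/5033) - 10072*1/10508)*(1/20520))/2 = (512/195 + (8802/5033 - 2518/2627)*(1/20520))/2 = (512/195 + (10449760/13221691)*(1/20520))/2 = (512/195 + 261244/6782727483)/2 = (½)*(1157602471292/440877286395) = 578801235646/440877286395 ≈ 1.3128)
√(n + v(-206)) = √(578801235646/440877286395 - 206) = √(-90241919761724/440877286395) = 2*I*√1105155908434005614081805/146959095465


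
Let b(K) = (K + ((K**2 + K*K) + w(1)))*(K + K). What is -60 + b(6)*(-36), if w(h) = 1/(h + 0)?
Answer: -34188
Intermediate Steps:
w(h) = 1/h
b(K) = 2*K*(1 + K + 2*K**2) (b(K) = (K + ((K**2 + K*K) + 1/1))*(K + K) = (K + ((K**2 + K**2) + 1))*(2*K) = (K + (2*K**2 + 1))*(2*K) = (K + (1 + 2*K**2))*(2*K) = (1 + K + 2*K**2)*(2*K) = 2*K*(1 + K + 2*K**2))
-60 + b(6)*(-36) = -60 + (2*6*(1 + 6 + 2*6**2))*(-36) = -60 + (2*6*(1 + 6 + 2*36))*(-36) = -60 + (2*6*(1 + 6 + 72))*(-36) = -60 + (2*6*79)*(-36) = -60 + 948*(-36) = -60 - 34128 = -34188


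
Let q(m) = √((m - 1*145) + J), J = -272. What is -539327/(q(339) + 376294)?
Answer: -101472757069/70798587257 + 539327*I*√78/141597174514 ≈ -1.4333 + 3.3639e-5*I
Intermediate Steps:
q(m) = √(-417 + m) (q(m) = √((m - 1*145) - 272) = √((m - 145) - 272) = √((-145 + m) - 272) = √(-417 + m))
-539327/(q(339) + 376294) = -539327/(√(-417 + 339) + 376294) = -539327/(√(-78) + 376294) = -539327/(I*√78 + 376294) = -539327/(376294 + I*√78)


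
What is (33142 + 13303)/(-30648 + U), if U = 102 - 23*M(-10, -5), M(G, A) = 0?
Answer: -46445/30546 ≈ -1.5205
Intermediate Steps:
U = 102 (U = 102 - 23*0 = 102 + 0 = 102)
(33142 + 13303)/(-30648 + U) = (33142 + 13303)/(-30648 + 102) = 46445/(-30546) = 46445*(-1/30546) = -46445/30546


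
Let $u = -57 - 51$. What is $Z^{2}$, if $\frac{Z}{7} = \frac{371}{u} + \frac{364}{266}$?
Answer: $\frac{881317969}{4210704} \approx 209.3$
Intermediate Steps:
$u = -108$
$Z = - \frac{29687}{2052}$ ($Z = 7 \left(\frac{371}{-108} + \frac{364}{266}\right) = 7 \left(371 \left(- \frac{1}{108}\right) + 364 \cdot \frac{1}{266}\right) = 7 \left(- \frac{371}{108} + \frac{26}{19}\right) = 7 \left(- \frac{4241}{2052}\right) = - \frac{29687}{2052} \approx -14.467$)
$Z^{2} = \left(- \frac{29687}{2052}\right)^{2} = \frac{881317969}{4210704}$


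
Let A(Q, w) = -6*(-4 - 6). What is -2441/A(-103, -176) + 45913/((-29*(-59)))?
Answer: -1421771/102660 ≈ -13.849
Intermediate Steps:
A(Q, w) = 60 (A(Q, w) = -6*(-10) = 60)
-2441/A(-103, -176) + 45913/((-29*(-59))) = -2441/60 + 45913/((-29*(-59))) = -2441*1/60 + 45913/1711 = -2441/60 + 45913*(1/1711) = -2441/60 + 45913/1711 = -1421771/102660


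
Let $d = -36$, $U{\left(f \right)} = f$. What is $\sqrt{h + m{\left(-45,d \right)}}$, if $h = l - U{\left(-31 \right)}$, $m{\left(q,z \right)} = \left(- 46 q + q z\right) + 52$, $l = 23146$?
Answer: $3 \sqrt{2991} \approx 164.07$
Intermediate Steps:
$m{\left(q,z \right)} = 52 - 46 q + q z$
$h = 23177$ ($h = 23146 - -31 = 23146 + 31 = 23177$)
$\sqrt{h + m{\left(-45,d \right)}} = \sqrt{23177 - -3742} = \sqrt{23177 + \left(52 + 2070 + 1620\right)} = \sqrt{23177 + 3742} = \sqrt{26919} = 3 \sqrt{2991}$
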